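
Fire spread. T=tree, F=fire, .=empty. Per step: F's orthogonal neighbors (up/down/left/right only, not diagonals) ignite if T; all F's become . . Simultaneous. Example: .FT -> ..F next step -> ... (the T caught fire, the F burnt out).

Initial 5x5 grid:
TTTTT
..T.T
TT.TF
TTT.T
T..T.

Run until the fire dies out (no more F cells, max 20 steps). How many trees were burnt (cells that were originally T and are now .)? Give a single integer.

Answer: 9

Derivation:
Step 1: +3 fires, +1 burnt (F count now 3)
Step 2: +1 fires, +3 burnt (F count now 1)
Step 3: +1 fires, +1 burnt (F count now 1)
Step 4: +1 fires, +1 burnt (F count now 1)
Step 5: +2 fires, +1 burnt (F count now 2)
Step 6: +1 fires, +2 burnt (F count now 1)
Step 7: +0 fires, +1 burnt (F count now 0)
Fire out after step 7
Initially T: 16, now '.': 18
Total burnt (originally-T cells now '.'): 9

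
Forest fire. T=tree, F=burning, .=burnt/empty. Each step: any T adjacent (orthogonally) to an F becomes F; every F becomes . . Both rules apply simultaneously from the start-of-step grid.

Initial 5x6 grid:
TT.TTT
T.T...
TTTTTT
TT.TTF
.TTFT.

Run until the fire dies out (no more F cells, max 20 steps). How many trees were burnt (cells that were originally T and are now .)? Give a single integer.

Answer: 17

Derivation:
Step 1: +5 fires, +2 burnt (F count now 5)
Step 2: +3 fires, +5 burnt (F count now 3)
Step 3: +2 fires, +3 burnt (F count now 2)
Step 4: +3 fires, +2 burnt (F count now 3)
Step 5: +1 fires, +3 burnt (F count now 1)
Step 6: +1 fires, +1 burnt (F count now 1)
Step 7: +1 fires, +1 burnt (F count now 1)
Step 8: +1 fires, +1 burnt (F count now 1)
Step 9: +0 fires, +1 burnt (F count now 0)
Fire out after step 9
Initially T: 20, now '.': 27
Total burnt (originally-T cells now '.'): 17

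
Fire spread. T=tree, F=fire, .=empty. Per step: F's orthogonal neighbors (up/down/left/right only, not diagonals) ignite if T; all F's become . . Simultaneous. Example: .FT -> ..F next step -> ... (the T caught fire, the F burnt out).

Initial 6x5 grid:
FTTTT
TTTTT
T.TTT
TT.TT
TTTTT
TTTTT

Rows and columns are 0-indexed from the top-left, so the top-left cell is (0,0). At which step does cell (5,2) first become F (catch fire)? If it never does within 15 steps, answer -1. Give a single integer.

Step 1: cell (5,2)='T' (+2 fires, +1 burnt)
Step 2: cell (5,2)='T' (+3 fires, +2 burnt)
Step 3: cell (5,2)='T' (+3 fires, +3 burnt)
Step 4: cell (5,2)='T' (+5 fires, +3 burnt)
Step 5: cell (5,2)='T' (+4 fires, +5 burnt)
Step 6: cell (5,2)='T' (+4 fires, +4 burnt)
Step 7: cell (5,2)='F' (+3 fires, +4 burnt)
  -> target ignites at step 7
Step 8: cell (5,2)='.' (+2 fires, +3 burnt)
Step 9: cell (5,2)='.' (+1 fires, +2 burnt)
Step 10: cell (5,2)='.' (+0 fires, +1 burnt)
  fire out at step 10

7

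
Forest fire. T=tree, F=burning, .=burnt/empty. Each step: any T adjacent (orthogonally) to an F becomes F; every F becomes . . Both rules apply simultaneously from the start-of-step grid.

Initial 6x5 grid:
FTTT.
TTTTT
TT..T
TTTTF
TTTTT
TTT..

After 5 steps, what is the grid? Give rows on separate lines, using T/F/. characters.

Step 1: 5 trees catch fire, 2 burn out
  .FTT.
  FTTTT
  TT..F
  TTTF.
  TTTTF
  TTT..
Step 2: 6 trees catch fire, 5 burn out
  ..FT.
  .FTTF
  FT...
  TTF..
  TTTF.
  TTT..
Step 3: 7 trees catch fire, 6 burn out
  ...F.
  ..FF.
  .F...
  FF...
  TTF..
  TTT..
Step 4: 3 trees catch fire, 7 burn out
  .....
  .....
  .....
  .....
  FF...
  TTF..
Step 5: 2 trees catch fire, 3 burn out
  .....
  .....
  .....
  .....
  .....
  FF...

.....
.....
.....
.....
.....
FF...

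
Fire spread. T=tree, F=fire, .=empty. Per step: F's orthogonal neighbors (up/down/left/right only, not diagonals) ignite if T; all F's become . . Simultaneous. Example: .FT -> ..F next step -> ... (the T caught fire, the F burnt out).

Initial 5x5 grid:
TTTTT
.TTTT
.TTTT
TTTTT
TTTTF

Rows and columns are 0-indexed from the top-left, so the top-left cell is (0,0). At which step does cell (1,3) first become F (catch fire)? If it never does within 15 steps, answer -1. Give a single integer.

Step 1: cell (1,3)='T' (+2 fires, +1 burnt)
Step 2: cell (1,3)='T' (+3 fires, +2 burnt)
Step 3: cell (1,3)='T' (+4 fires, +3 burnt)
Step 4: cell (1,3)='F' (+5 fires, +4 burnt)
  -> target ignites at step 4
Step 5: cell (1,3)='.' (+4 fires, +5 burnt)
Step 6: cell (1,3)='.' (+2 fires, +4 burnt)
Step 7: cell (1,3)='.' (+1 fires, +2 burnt)
Step 8: cell (1,3)='.' (+1 fires, +1 burnt)
Step 9: cell (1,3)='.' (+0 fires, +1 burnt)
  fire out at step 9

4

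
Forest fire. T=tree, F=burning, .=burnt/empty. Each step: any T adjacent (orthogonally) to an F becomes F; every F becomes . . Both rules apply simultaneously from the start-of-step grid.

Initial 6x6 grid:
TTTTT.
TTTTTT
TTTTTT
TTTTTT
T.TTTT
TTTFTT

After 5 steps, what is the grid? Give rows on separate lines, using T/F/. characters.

Step 1: 3 trees catch fire, 1 burn out
  TTTTT.
  TTTTTT
  TTTTTT
  TTTTTT
  T.TFTT
  TTF.FT
Step 2: 5 trees catch fire, 3 burn out
  TTTTT.
  TTTTTT
  TTTTTT
  TTTFTT
  T.F.FT
  TF...F
Step 3: 5 trees catch fire, 5 burn out
  TTTTT.
  TTTTTT
  TTTFTT
  TTF.FT
  T....F
  F.....
Step 4: 6 trees catch fire, 5 burn out
  TTTTT.
  TTTFTT
  TTF.FT
  TF...F
  F.....
  ......
Step 5: 6 trees catch fire, 6 burn out
  TTTFT.
  TTF.FT
  TF...F
  F.....
  ......
  ......

TTTFT.
TTF.FT
TF...F
F.....
......
......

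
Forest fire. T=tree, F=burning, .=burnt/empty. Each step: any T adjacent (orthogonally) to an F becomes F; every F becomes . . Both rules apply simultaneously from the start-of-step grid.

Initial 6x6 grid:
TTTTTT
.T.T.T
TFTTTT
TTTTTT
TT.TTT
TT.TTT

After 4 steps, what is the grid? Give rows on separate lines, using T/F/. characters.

Step 1: 4 trees catch fire, 1 burn out
  TTTTTT
  .F.T.T
  F.FTTT
  TFTTTT
  TT.TTT
  TT.TTT
Step 2: 5 trees catch fire, 4 burn out
  TFTTTT
  ...T.T
  ...FTT
  F.FTTT
  TF.TTT
  TT.TTT
Step 3: 7 trees catch fire, 5 burn out
  F.FTTT
  ...F.T
  ....FT
  ...FTT
  F..TTT
  TF.TTT
Step 4: 5 trees catch fire, 7 burn out
  ...FTT
  .....T
  .....F
  ....FT
  ...FTT
  F..TTT

...FTT
.....T
.....F
....FT
...FTT
F..TTT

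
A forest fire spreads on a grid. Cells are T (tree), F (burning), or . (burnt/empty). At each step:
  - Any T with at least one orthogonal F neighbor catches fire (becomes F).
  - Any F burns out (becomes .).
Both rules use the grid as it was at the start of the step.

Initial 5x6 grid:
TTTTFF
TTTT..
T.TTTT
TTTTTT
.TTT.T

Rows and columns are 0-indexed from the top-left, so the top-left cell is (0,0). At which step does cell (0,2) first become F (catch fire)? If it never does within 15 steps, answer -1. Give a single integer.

Step 1: cell (0,2)='T' (+1 fires, +2 burnt)
Step 2: cell (0,2)='F' (+2 fires, +1 burnt)
  -> target ignites at step 2
Step 3: cell (0,2)='.' (+3 fires, +2 burnt)
Step 4: cell (0,2)='.' (+5 fires, +3 burnt)
Step 5: cell (0,2)='.' (+5 fires, +5 burnt)
Step 6: cell (0,2)='.' (+4 fires, +5 burnt)
Step 7: cell (0,2)='.' (+3 fires, +4 burnt)
Step 8: cell (0,2)='.' (+0 fires, +3 burnt)
  fire out at step 8

2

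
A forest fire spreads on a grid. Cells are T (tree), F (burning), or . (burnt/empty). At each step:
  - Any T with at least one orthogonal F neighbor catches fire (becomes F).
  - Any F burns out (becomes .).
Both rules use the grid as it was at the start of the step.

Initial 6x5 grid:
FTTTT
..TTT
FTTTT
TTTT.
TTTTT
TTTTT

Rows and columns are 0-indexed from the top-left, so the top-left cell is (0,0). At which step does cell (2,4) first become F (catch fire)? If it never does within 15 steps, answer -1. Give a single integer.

Step 1: cell (2,4)='T' (+3 fires, +2 burnt)
Step 2: cell (2,4)='T' (+4 fires, +3 burnt)
Step 3: cell (2,4)='T' (+6 fires, +4 burnt)
Step 4: cell (2,4)='F' (+6 fires, +6 burnt)
  -> target ignites at step 4
Step 5: cell (2,4)='.' (+3 fires, +6 burnt)
Step 6: cell (2,4)='.' (+2 fires, +3 burnt)
Step 7: cell (2,4)='.' (+1 fires, +2 burnt)
Step 8: cell (2,4)='.' (+0 fires, +1 burnt)
  fire out at step 8

4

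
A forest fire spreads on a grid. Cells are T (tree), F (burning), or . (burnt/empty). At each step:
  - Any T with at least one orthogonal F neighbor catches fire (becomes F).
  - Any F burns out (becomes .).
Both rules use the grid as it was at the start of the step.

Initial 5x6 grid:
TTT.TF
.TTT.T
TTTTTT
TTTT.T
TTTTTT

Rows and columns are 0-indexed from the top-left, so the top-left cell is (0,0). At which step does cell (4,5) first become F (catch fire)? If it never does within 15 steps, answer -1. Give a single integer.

Step 1: cell (4,5)='T' (+2 fires, +1 burnt)
Step 2: cell (4,5)='T' (+1 fires, +2 burnt)
Step 3: cell (4,5)='T' (+2 fires, +1 burnt)
Step 4: cell (4,5)='F' (+2 fires, +2 burnt)
  -> target ignites at step 4
Step 5: cell (4,5)='.' (+4 fires, +2 burnt)
Step 6: cell (4,5)='.' (+4 fires, +4 burnt)
Step 7: cell (4,5)='.' (+5 fires, +4 burnt)
Step 8: cell (4,5)='.' (+3 fires, +5 burnt)
Step 9: cell (4,5)='.' (+2 fires, +3 burnt)
Step 10: cell (4,5)='.' (+0 fires, +2 burnt)
  fire out at step 10

4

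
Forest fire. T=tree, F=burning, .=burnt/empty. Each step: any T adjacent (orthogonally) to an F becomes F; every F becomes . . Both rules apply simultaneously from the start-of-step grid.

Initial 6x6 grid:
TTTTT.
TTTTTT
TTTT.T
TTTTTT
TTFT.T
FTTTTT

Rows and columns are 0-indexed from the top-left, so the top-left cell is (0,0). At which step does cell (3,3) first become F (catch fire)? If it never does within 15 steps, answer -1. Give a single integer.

Step 1: cell (3,3)='T' (+6 fires, +2 burnt)
Step 2: cell (3,3)='F' (+5 fires, +6 burnt)
  -> target ignites at step 2
Step 3: cell (3,3)='.' (+6 fires, +5 burnt)
Step 4: cell (3,3)='.' (+6 fires, +6 burnt)
Step 5: cell (3,3)='.' (+6 fires, +6 burnt)
Step 6: cell (3,3)='.' (+2 fires, +6 burnt)
Step 7: cell (3,3)='.' (+0 fires, +2 burnt)
  fire out at step 7

2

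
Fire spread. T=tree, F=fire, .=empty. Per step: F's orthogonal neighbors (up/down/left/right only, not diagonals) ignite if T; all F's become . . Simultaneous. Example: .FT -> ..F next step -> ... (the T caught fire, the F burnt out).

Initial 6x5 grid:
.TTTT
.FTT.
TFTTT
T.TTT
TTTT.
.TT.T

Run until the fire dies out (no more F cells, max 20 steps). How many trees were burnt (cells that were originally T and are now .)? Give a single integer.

Step 1: +4 fires, +2 burnt (F count now 4)
Step 2: +5 fires, +4 burnt (F count now 5)
Step 3: +5 fires, +5 burnt (F count now 5)
Step 4: +5 fires, +5 burnt (F count now 5)
Step 5: +1 fires, +5 burnt (F count now 1)
Step 6: +0 fires, +1 burnt (F count now 0)
Fire out after step 6
Initially T: 21, now '.': 29
Total burnt (originally-T cells now '.'): 20

Answer: 20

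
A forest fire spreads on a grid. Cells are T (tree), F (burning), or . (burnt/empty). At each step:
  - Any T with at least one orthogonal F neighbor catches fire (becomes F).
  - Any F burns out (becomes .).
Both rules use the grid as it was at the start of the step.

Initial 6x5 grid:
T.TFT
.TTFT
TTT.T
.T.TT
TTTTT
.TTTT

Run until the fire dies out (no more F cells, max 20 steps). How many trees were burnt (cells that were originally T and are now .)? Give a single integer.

Step 1: +4 fires, +2 burnt (F count now 4)
Step 2: +3 fires, +4 burnt (F count now 3)
Step 3: +2 fires, +3 burnt (F count now 2)
Step 4: +4 fires, +2 burnt (F count now 4)
Step 5: +3 fires, +4 burnt (F count now 3)
Step 6: +4 fires, +3 burnt (F count now 4)
Step 7: +1 fires, +4 burnt (F count now 1)
Step 8: +0 fires, +1 burnt (F count now 0)
Fire out after step 8
Initially T: 22, now '.': 29
Total burnt (originally-T cells now '.'): 21

Answer: 21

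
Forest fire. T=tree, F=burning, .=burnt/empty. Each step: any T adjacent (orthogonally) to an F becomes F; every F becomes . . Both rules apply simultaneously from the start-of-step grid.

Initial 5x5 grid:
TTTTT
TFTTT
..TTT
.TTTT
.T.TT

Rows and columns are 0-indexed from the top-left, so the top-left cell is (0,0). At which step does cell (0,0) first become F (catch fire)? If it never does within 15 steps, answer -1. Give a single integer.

Step 1: cell (0,0)='T' (+3 fires, +1 burnt)
Step 2: cell (0,0)='F' (+4 fires, +3 burnt)
  -> target ignites at step 2
Step 3: cell (0,0)='.' (+4 fires, +4 burnt)
Step 4: cell (0,0)='.' (+4 fires, +4 burnt)
Step 5: cell (0,0)='.' (+3 fires, +4 burnt)
Step 6: cell (0,0)='.' (+1 fires, +3 burnt)
Step 7: cell (0,0)='.' (+0 fires, +1 burnt)
  fire out at step 7

2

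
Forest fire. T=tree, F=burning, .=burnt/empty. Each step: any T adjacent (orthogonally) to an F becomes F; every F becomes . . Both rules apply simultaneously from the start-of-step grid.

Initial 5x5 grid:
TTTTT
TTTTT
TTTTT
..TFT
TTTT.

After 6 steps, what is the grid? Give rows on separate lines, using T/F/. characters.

Step 1: 4 trees catch fire, 1 burn out
  TTTTT
  TTTTT
  TTTFT
  ..F.F
  TTTF.
Step 2: 4 trees catch fire, 4 burn out
  TTTTT
  TTTFT
  TTF.F
  .....
  TTF..
Step 3: 5 trees catch fire, 4 burn out
  TTTFT
  TTF.F
  TF...
  .....
  TF...
Step 4: 5 trees catch fire, 5 burn out
  TTF.F
  TF...
  F....
  .....
  F....
Step 5: 2 trees catch fire, 5 burn out
  TF...
  F....
  .....
  .....
  .....
Step 6: 1 trees catch fire, 2 burn out
  F....
  .....
  .....
  .....
  .....

F....
.....
.....
.....
.....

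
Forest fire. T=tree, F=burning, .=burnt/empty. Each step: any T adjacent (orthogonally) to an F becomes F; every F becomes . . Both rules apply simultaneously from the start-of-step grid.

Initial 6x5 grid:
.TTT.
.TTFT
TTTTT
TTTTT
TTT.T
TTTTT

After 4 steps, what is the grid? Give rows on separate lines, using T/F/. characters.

Step 1: 4 trees catch fire, 1 burn out
  .TTF.
  .TF.F
  TTTFT
  TTTTT
  TTT.T
  TTTTT
Step 2: 5 trees catch fire, 4 burn out
  .TF..
  .F...
  TTF.F
  TTTFT
  TTT.T
  TTTTT
Step 3: 4 trees catch fire, 5 burn out
  .F...
  .....
  TF...
  TTF.F
  TTT.T
  TTTTT
Step 4: 4 trees catch fire, 4 burn out
  .....
  .....
  F....
  TF...
  TTF.F
  TTTTT

.....
.....
F....
TF...
TTF.F
TTTTT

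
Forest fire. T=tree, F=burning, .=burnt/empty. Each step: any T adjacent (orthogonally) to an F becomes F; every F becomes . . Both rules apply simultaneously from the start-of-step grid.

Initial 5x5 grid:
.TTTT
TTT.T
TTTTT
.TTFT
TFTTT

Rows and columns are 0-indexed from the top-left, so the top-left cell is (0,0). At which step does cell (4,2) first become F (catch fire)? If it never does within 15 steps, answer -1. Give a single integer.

Step 1: cell (4,2)='F' (+7 fires, +2 burnt)
  -> target ignites at step 1
Step 2: cell (4,2)='.' (+4 fires, +7 burnt)
Step 3: cell (4,2)='.' (+4 fires, +4 burnt)
Step 4: cell (4,2)='.' (+4 fires, +4 burnt)
Step 5: cell (4,2)='.' (+1 fires, +4 burnt)
Step 6: cell (4,2)='.' (+0 fires, +1 burnt)
  fire out at step 6

1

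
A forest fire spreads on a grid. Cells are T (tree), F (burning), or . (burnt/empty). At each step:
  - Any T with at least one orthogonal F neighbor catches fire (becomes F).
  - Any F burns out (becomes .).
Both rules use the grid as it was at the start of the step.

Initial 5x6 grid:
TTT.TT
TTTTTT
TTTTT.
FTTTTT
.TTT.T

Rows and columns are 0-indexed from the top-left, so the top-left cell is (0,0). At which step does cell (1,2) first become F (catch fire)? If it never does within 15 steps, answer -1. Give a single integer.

Step 1: cell (1,2)='T' (+2 fires, +1 burnt)
Step 2: cell (1,2)='T' (+4 fires, +2 burnt)
Step 3: cell (1,2)='T' (+5 fires, +4 burnt)
Step 4: cell (1,2)='F' (+5 fires, +5 burnt)
  -> target ignites at step 4
Step 5: cell (1,2)='.' (+4 fires, +5 burnt)
Step 6: cell (1,2)='.' (+2 fires, +4 burnt)
Step 7: cell (1,2)='.' (+2 fires, +2 burnt)
Step 8: cell (1,2)='.' (+1 fires, +2 burnt)
Step 9: cell (1,2)='.' (+0 fires, +1 burnt)
  fire out at step 9

4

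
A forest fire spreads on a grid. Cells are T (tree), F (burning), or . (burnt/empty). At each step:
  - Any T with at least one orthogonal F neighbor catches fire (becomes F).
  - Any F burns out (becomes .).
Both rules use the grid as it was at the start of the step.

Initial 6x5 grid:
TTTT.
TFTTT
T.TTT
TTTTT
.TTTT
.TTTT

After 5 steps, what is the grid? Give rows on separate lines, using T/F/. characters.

Step 1: 3 trees catch fire, 1 burn out
  TFTT.
  F.FTT
  T.TTT
  TTTTT
  .TTTT
  .TTTT
Step 2: 5 trees catch fire, 3 burn out
  F.FT.
  ...FT
  F.FTT
  TTTTT
  .TTTT
  .TTTT
Step 3: 5 trees catch fire, 5 burn out
  ...F.
  ....F
  ...FT
  FTFTT
  .TTTT
  .TTTT
Step 4: 4 trees catch fire, 5 burn out
  .....
  .....
  ....F
  .F.FT
  .TFTT
  .TTTT
Step 5: 4 trees catch fire, 4 burn out
  .....
  .....
  .....
  ....F
  .F.FT
  .TFTT

.....
.....
.....
....F
.F.FT
.TFTT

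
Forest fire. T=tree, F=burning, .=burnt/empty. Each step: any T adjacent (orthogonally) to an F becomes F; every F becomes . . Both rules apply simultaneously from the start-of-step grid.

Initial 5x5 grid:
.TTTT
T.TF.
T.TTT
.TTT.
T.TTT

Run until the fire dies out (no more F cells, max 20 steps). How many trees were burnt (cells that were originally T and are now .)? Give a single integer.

Answer: 14

Derivation:
Step 1: +3 fires, +1 burnt (F count now 3)
Step 2: +5 fires, +3 burnt (F count now 5)
Step 3: +3 fires, +5 burnt (F count now 3)
Step 4: +3 fires, +3 burnt (F count now 3)
Step 5: +0 fires, +3 burnt (F count now 0)
Fire out after step 5
Initially T: 17, now '.': 22
Total burnt (originally-T cells now '.'): 14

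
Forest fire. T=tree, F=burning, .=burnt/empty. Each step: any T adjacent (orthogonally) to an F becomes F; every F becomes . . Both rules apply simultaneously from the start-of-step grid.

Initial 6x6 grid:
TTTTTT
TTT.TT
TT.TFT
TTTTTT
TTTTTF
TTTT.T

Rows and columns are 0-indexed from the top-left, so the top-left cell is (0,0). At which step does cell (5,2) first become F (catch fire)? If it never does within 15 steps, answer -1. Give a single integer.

Step 1: cell (5,2)='T' (+7 fires, +2 burnt)
Step 2: cell (5,2)='T' (+4 fires, +7 burnt)
Step 3: cell (5,2)='T' (+5 fires, +4 burnt)
Step 4: cell (5,2)='F' (+4 fires, +5 burnt)
  -> target ignites at step 4
Step 5: cell (5,2)='.' (+6 fires, +4 burnt)
Step 6: cell (5,2)='.' (+4 fires, +6 burnt)
Step 7: cell (5,2)='.' (+1 fires, +4 burnt)
Step 8: cell (5,2)='.' (+0 fires, +1 burnt)
  fire out at step 8

4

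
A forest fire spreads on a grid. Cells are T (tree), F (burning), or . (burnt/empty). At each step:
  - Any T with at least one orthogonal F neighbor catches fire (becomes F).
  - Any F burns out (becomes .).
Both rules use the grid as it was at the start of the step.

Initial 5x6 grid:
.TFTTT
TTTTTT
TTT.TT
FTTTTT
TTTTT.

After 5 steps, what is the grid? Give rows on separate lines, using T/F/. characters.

Step 1: 6 trees catch fire, 2 burn out
  .F.FTT
  TTFTTT
  FTT.TT
  .FTTTT
  FTTTT.
Step 2: 8 trees catch fire, 6 burn out
  ....FT
  FF.FTT
  .FF.TT
  ..FTTT
  .FTTT.
Step 3: 4 trees catch fire, 8 burn out
  .....F
  ....FT
  ....TT
  ...FTT
  ..FTT.
Step 4: 4 trees catch fire, 4 burn out
  ......
  .....F
  ....FT
  ....FT
  ...FT.
Step 5: 3 trees catch fire, 4 burn out
  ......
  ......
  .....F
  .....F
  ....F.

......
......
.....F
.....F
....F.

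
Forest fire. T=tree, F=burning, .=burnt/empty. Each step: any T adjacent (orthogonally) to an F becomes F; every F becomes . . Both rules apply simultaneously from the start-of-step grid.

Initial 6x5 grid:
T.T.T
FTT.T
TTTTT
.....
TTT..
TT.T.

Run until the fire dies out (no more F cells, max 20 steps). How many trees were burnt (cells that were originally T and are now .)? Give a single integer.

Answer: 11

Derivation:
Step 1: +3 fires, +1 burnt (F count now 3)
Step 2: +2 fires, +3 burnt (F count now 2)
Step 3: +2 fires, +2 burnt (F count now 2)
Step 4: +1 fires, +2 burnt (F count now 1)
Step 5: +1 fires, +1 burnt (F count now 1)
Step 6: +1 fires, +1 burnt (F count now 1)
Step 7: +1 fires, +1 burnt (F count now 1)
Step 8: +0 fires, +1 burnt (F count now 0)
Fire out after step 8
Initially T: 17, now '.': 24
Total burnt (originally-T cells now '.'): 11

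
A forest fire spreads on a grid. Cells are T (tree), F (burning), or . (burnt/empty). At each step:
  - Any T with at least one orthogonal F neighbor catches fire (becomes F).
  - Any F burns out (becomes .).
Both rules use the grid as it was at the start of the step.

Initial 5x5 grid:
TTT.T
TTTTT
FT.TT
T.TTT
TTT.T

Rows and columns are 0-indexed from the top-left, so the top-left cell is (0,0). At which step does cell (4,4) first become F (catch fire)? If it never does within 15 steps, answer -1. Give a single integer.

Step 1: cell (4,4)='T' (+3 fires, +1 burnt)
Step 2: cell (4,4)='T' (+3 fires, +3 burnt)
Step 3: cell (4,4)='T' (+3 fires, +3 burnt)
Step 4: cell (4,4)='T' (+3 fires, +3 burnt)
Step 5: cell (4,4)='T' (+3 fires, +3 burnt)
Step 6: cell (4,4)='T' (+3 fires, +3 burnt)
Step 7: cell (4,4)='T' (+1 fires, +3 burnt)
Step 8: cell (4,4)='F' (+1 fires, +1 burnt)
  -> target ignites at step 8
Step 9: cell (4,4)='.' (+0 fires, +1 burnt)
  fire out at step 9

8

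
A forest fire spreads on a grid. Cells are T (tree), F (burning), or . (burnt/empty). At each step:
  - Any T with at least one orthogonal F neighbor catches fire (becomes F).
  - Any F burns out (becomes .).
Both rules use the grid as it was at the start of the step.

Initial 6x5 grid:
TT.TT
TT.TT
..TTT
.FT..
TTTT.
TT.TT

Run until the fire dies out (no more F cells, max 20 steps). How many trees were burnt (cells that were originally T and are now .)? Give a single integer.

Step 1: +2 fires, +1 burnt (F count now 2)
Step 2: +4 fires, +2 burnt (F count now 4)
Step 3: +3 fires, +4 burnt (F count now 3)
Step 4: +3 fires, +3 burnt (F count now 3)
Step 5: +3 fires, +3 burnt (F count now 3)
Step 6: +1 fires, +3 burnt (F count now 1)
Step 7: +0 fires, +1 burnt (F count now 0)
Fire out after step 7
Initially T: 20, now '.': 26
Total burnt (originally-T cells now '.'): 16

Answer: 16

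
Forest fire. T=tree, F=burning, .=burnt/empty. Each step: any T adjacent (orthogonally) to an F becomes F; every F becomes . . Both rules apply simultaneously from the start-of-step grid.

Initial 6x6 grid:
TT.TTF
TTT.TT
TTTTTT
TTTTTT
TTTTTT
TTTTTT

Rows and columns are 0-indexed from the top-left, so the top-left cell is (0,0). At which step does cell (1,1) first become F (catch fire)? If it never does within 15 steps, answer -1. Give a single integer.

Step 1: cell (1,1)='T' (+2 fires, +1 burnt)
Step 2: cell (1,1)='T' (+3 fires, +2 burnt)
Step 3: cell (1,1)='T' (+2 fires, +3 burnt)
Step 4: cell (1,1)='T' (+3 fires, +2 burnt)
Step 5: cell (1,1)='T' (+4 fires, +3 burnt)
Step 6: cell (1,1)='T' (+5 fires, +4 burnt)
Step 7: cell (1,1)='F' (+5 fires, +5 burnt)
  -> target ignites at step 7
Step 8: cell (1,1)='.' (+5 fires, +5 burnt)
Step 9: cell (1,1)='.' (+3 fires, +5 burnt)
Step 10: cell (1,1)='.' (+1 fires, +3 burnt)
Step 11: cell (1,1)='.' (+0 fires, +1 burnt)
  fire out at step 11

7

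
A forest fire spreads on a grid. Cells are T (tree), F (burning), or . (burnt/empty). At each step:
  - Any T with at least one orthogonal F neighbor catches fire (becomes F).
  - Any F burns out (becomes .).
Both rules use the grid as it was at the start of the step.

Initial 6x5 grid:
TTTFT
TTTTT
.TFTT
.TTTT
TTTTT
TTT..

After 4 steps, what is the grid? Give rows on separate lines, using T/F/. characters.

Step 1: 7 trees catch fire, 2 burn out
  TTF.F
  TTFFT
  .F.FT
  .TFTT
  TTTTT
  TTT..
Step 2: 7 trees catch fire, 7 burn out
  TF...
  TF..F
  ....F
  .F.FT
  TTFTT
  TTT..
Step 3: 6 trees catch fire, 7 burn out
  F....
  F....
  .....
  ....F
  TF.FT
  TTF..
Step 4: 3 trees catch fire, 6 burn out
  .....
  .....
  .....
  .....
  F...F
  TF...

.....
.....
.....
.....
F...F
TF...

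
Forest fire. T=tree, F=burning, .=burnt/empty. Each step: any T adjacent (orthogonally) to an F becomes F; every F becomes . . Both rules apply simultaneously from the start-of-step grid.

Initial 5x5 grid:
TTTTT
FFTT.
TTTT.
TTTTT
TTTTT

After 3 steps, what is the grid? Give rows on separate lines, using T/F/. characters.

Step 1: 5 trees catch fire, 2 burn out
  FFTTT
  ..FT.
  FFTT.
  TTTTT
  TTTTT
Step 2: 5 trees catch fire, 5 burn out
  ..FTT
  ...F.
  ..FT.
  FFTTT
  TTTTT
Step 3: 5 trees catch fire, 5 burn out
  ...FT
  .....
  ...F.
  ..FTT
  FFTTT

...FT
.....
...F.
..FTT
FFTTT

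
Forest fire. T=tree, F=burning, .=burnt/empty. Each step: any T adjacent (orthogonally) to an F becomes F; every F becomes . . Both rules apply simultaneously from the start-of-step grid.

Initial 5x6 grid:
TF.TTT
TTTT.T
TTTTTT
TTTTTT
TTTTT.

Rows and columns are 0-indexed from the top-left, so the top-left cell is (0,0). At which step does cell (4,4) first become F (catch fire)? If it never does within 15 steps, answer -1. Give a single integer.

Step 1: cell (4,4)='T' (+2 fires, +1 burnt)
Step 2: cell (4,4)='T' (+3 fires, +2 burnt)
Step 3: cell (4,4)='T' (+4 fires, +3 burnt)
Step 4: cell (4,4)='T' (+5 fires, +4 burnt)
Step 5: cell (4,4)='T' (+5 fires, +5 burnt)
Step 6: cell (4,4)='T' (+4 fires, +5 burnt)
Step 7: cell (4,4)='F' (+3 fires, +4 burnt)
  -> target ignites at step 7
Step 8: cell (4,4)='.' (+0 fires, +3 burnt)
  fire out at step 8

7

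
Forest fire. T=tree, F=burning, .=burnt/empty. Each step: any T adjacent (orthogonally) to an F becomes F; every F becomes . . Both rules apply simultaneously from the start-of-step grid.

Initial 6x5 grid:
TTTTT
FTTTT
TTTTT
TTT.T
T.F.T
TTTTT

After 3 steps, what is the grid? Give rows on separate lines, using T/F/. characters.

Step 1: 5 trees catch fire, 2 burn out
  FTTTT
  .FTTT
  FTTTT
  TTF.T
  T...T
  TTFTT
Step 2: 8 trees catch fire, 5 burn out
  .FTTT
  ..FTT
  .FFTT
  FF..T
  T...T
  TF.FT
Step 3: 6 trees catch fire, 8 burn out
  ..FTT
  ...FT
  ...FT
  ....T
  F...T
  F...F

..FTT
...FT
...FT
....T
F...T
F...F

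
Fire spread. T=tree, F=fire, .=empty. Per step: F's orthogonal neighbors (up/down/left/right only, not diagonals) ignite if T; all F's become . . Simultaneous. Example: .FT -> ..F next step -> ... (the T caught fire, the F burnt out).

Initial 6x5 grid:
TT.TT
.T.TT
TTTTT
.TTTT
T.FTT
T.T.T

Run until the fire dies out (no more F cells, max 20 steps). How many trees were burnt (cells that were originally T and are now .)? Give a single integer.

Answer: 20

Derivation:
Step 1: +3 fires, +1 burnt (F count now 3)
Step 2: +4 fires, +3 burnt (F count now 4)
Step 3: +4 fires, +4 burnt (F count now 4)
Step 4: +4 fires, +4 burnt (F count now 4)
Step 5: +3 fires, +4 burnt (F count now 3)
Step 6: +2 fires, +3 burnt (F count now 2)
Step 7: +0 fires, +2 burnt (F count now 0)
Fire out after step 7
Initially T: 22, now '.': 28
Total burnt (originally-T cells now '.'): 20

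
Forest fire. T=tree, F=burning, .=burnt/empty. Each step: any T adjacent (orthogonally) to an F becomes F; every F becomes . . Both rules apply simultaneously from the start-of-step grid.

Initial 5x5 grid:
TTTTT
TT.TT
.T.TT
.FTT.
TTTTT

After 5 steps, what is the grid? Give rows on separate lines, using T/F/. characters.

Step 1: 3 trees catch fire, 1 burn out
  TTTTT
  TT.TT
  .F.TT
  ..FT.
  TFTTT
Step 2: 4 trees catch fire, 3 burn out
  TTTTT
  TF.TT
  ...TT
  ...F.
  F.FTT
Step 3: 4 trees catch fire, 4 burn out
  TFTTT
  F..TT
  ...FT
  .....
  ...FT
Step 4: 5 trees catch fire, 4 burn out
  F.FTT
  ...FT
  ....F
  .....
  ....F
Step 5: 2 trees catch fire, 5 burn out
  ...FT
  ....F
  .....
  .....
  .....

...FT
....F
.....
.....
.....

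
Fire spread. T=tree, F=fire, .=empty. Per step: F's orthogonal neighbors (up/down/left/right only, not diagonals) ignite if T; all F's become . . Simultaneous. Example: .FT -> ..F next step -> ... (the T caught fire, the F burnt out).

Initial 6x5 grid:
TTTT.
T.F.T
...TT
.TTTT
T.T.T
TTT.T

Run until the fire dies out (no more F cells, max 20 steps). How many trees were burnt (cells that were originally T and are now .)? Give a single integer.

Answer: 5

Derivation:
Step 1: +1 fires, +1 burnt (F count now 1)
Step 2: +2 fires, +1 burnt (F count now 2)
Step 3: +1 fires, +2 burnt (F count now 1)
Step 4: +1 fires, +1 burnt (F count now 1)
Step 5: +0 fires, +1 burnt (F count now 0)
Fire out after step 5
Initially T: 19, now '.': 16
Total burnt (originally-T cells now '.'): 5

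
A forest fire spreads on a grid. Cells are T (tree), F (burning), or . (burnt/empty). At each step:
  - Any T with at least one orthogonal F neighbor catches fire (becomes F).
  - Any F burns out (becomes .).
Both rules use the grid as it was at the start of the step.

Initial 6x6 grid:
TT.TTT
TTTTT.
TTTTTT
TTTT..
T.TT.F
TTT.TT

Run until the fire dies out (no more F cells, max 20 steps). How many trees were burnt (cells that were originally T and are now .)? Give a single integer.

Step 1: +1 fires, +1 burnt (F count now 1)
Step 2: +1 fires, +1 burnt (F count now 1)
Step 3: +0 fires, +1 burnt (F count now 0)
Fire out after step 3
Initially T: 28, now '.': 10
Total burnt (originally-T cells now '.'): 2

Answer: 2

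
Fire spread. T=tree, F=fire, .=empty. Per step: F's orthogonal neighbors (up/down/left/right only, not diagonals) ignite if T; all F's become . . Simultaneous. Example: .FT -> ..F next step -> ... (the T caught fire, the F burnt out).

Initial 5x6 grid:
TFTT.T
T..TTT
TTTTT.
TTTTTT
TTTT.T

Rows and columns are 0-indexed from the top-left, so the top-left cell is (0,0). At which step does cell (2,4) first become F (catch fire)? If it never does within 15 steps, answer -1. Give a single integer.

Step 1: cell (2,4)='T' (+2 fires, +1 burnt)
Step 2: cell (2,4)='T' (+2 fires, +2 burnt)
Step 3: cell (2,4)='T' (+2 fires, +2 burnt)
Step 4: cell (2,4)='T' (+4 fires, +2 burnt)
Step 5: cell (2,4)='F' (+6 fires, +4 burnt)
  -> target ignites at step 5
Step 6: cell (2,4)='.' (+5 fires, +6 burnt)
Step 7: cell (2,4)='.' (+2 fires, +5 burnt)
Step 8: cell (2,4)='.' (+1 fires, +2 burnt)
Step 9: cell (2,4)='.' (+0 fires, +1 burnt)
  fire out at step 9

5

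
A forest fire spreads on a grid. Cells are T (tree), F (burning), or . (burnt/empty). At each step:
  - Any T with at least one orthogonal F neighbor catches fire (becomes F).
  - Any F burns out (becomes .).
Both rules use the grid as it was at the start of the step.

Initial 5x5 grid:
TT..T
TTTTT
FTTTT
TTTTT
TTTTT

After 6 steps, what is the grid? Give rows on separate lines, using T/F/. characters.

Step 1: 3 trees catch fire, 1 burn out
  TT..T
  FTTTT
  .FTTT
  FTTTT
  TTTTT
Step 2: 5 trees catch fire, 3 burn out
  FT..T
  .FTTT
  ..FTT
  .FTTT
  FTTTT
Step 3: 5 trees catch fire, 5 burn out
  .F..T
  ..FTT
  ...FT
  ..FTT
  .FTTT
Step 4: 4 trees catch fire, 5 burn out
  ....T
  ...FT
  ....F
  ...FT
  ..FTT
Step 5: 3 trees catch fire, 4 burn out
  ....T
  ....F
  .....
  ....F
  ...FT
Step 6: 2 trees catch fire, 3 burn out
  ....F
  .....
  .....
  .....
  ....F

....F
.....
.....
.....
....F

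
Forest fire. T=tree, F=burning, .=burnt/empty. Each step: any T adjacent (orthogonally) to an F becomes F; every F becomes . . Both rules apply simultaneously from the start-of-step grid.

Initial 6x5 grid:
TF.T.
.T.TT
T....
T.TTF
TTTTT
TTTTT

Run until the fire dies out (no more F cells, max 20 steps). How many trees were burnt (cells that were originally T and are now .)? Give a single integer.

Step 1: +4 fires, +2 burnt (F count now 4)
Step 2: +3 fires, +4 burnt (F count now 3)
Step 3: +2 fires, +3 burnt (F count now 2)
Step 4: +2 fires, +2 burnt (F count now 2)
Step 5: +2 fires, +2 burnt (F count now 2)
Step 6: +2 fires, +2 burnt (F count now 2)
Step 7: +1 fires, +2 burnt (F count now 1)
Step 8: +0 fires, +1 burnt (F count now 0)
Fire out after step 8
Initially T: 19, now '.': 27
Total burnt (originally-T cells now '.'): 16

Answer: 16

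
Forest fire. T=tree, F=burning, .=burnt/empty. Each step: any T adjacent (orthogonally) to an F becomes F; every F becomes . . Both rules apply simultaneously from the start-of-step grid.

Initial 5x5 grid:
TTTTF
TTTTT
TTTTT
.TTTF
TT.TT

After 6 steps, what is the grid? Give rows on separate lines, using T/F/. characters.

Step 1: 5 trees catch fire, 2 burn out
  TTTF.
  TTTTF
  TTTTF
  .TTF.
  TT.TF
Step 2: 5 trees catch fire, 5 burn out
  TTF..
  TTTF.
  TTTF.
  .TF..
  TT.F.
Step 3: 4 trees catch fire, 5 burn out
  TF...
  TTF..
  TTF..
  .F...
  TT...
Step 4: 4 trees catch fire, 4 burn out
  F....
  TF...
  TF...
  .....
  TF...
Step 5: 3 trees catch fire, 4 burn out
  .....
  F....
  F....
  .....
  F....
Step 6: 0 trees catch fire, 3 burn out
  .....
  .....
  .....
  .....
  .....

.....
.....
.....
.....
.....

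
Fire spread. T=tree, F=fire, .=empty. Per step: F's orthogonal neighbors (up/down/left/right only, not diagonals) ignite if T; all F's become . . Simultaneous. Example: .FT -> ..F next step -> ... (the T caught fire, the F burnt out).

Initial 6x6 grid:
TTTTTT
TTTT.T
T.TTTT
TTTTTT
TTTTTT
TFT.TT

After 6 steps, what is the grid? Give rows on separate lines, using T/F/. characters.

Step 1: 3 trees catch fire, 1 burn out
  TTTTTT
  TTTT.T
  T.TTTT
  TTTTTT
  TFTTTT
  F.F.TT
Step 2: 3 trees catch fire, 3 burn out
  TTTTTT
  TTTT.T
  T.TTTT
  TFTTTT
  F.FTTT
  ....TT
Step 3: 3 trees catch fire, 3 burn out
  TTTTTT
  TTTT.T
  T.TTTT
  F.FTTT
  ...FTT
  ....TT
Step 4: 4 trees catch fire, 3 burn out
  TTTTTT
  TTTT.T
  F.FTTT
  ...FTT
  ....FT
  ....TT
Step 5: 6 trees catch fire, 4 burn out
  TTTTTT
  FTFT.T
  ...FTT
  ....FT
  .....F
  ....FT
Step 6: 7 trees catch fire, 6 burn out
  FTFTTT
  .F.F.T
  ....FT
  .....F
  ......
  .....F

FTFTTT
.F.F.T
....FT
.....F
......
.....F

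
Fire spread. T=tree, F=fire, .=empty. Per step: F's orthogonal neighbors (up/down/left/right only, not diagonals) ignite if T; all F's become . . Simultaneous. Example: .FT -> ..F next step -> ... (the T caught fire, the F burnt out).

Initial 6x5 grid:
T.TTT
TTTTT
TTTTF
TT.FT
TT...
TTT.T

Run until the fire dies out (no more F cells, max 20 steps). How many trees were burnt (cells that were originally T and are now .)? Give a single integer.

Step 1: +3 fires, +2 burnt (F count now 3)
Step 2: +3 fires, +3 burnt (F count now 3)
Step 3: +3 fires, +3 burnt (F count now 3)
Step 4: +4 fires, +3 burnt (F count now 4)
Step 5: +3 fires, +4 burnt (F count now 3)
Step 6: +3 fires, +3 burnt (F count now 3)
Step 7: +2 fires, +3 burnt (F count now 2)
Step 8: +0 fires, +2 burnt (F count now 0)
Fire out after step 8
Initially T: 22, now '.': 29
Total burnt (originally-T cells now '.'): 21

Answer: 21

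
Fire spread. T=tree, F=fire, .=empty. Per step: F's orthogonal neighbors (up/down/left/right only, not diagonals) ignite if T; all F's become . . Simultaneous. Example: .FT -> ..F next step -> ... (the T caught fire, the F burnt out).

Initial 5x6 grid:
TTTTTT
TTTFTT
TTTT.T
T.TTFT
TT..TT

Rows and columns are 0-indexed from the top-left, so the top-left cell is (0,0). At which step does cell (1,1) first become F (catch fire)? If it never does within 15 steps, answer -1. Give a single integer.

Step 1: cell (1,1)='T' (+7 fires, +2 burnt)
Step 2: cell (1,1)='F' (+8 fires, +7 burnt)
  -> target ignites at step 2
Step 3: cell (1,1)='.' (+4 fires, +8 burnt)
Step 4: cell (1,1)='.' (+2 fires, +4 burnt)
Step 5: cell (1,1)='.' (+1 fires, +2 burnt)
Step 6: cell (1,1)='.' (+1 fires, +1 burnt)
Step 7: cell (1,1)='.' (+1 fires, +1 burnt)
Step 8: cell (1,1)='.' (+0 fires, +1 burnt)
  fire out at step 8

2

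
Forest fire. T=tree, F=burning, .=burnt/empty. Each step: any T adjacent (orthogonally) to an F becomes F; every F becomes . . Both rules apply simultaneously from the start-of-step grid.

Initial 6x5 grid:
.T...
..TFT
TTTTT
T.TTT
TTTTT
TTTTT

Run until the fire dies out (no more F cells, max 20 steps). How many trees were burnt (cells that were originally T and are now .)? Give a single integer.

Answer: 21

Derivation:
Step 1: +3 fires, +1 burnt (F count now 3)
Step 2: +3 fires, +3 burnt (F count now 3)
Step 3: +4 fires, +3 burnt (F count now 4)
Step 4: +4 fires, +4 burnt (F count now 4)
Step 5: +4 fires, +4 burnt (F count now 4)
Step 6: +2 fires, +4 burnt (F count now 2)
Step 7: +1 fires, +2 burnt (F count now 1)
Step 8: +0 fires, +1 burnt (F count now 0)
Fire out after step 8
Initially T: 22, now '.': 29
Total burnt (originally-T cells now '.'): 21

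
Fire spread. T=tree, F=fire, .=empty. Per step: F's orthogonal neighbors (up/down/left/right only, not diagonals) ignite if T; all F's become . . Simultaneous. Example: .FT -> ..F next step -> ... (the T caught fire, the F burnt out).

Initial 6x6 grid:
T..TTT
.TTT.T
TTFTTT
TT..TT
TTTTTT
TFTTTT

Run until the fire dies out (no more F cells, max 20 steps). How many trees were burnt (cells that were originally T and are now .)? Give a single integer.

Step 1: +6 fires, +2 burnt (F count now 6)
Step 2: +8 fires, +6 burnt (F count now 8)
Step 3: +6 fires, +8 burnt (F count now 6)
Step 4: +5 fires, +6 burnt (F count now 5)
Step 5: +2 fires, +5 burnt (F count now 2)
Step 6: +0 fires, +2 burnt (F count now 0)
Fire out after step 6
Initially T: 28, now '.': 35
Total burnt (originally-T cells now '.'): 27

Answer: 27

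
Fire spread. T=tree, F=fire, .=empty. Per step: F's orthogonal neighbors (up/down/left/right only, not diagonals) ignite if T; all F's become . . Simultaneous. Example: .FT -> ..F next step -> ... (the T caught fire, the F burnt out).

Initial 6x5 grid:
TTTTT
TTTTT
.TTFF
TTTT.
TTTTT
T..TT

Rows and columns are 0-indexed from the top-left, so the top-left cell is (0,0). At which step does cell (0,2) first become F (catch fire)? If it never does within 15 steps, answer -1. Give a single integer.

Step 1: cell (0,2)='T' (+4 fires, +2 burnt)
Step 2: cell (0,2)='T' (+6 fires, +4 burnt)
Step 3: cell (0,2)='F' (+6 fires, +6 burnt)
  -> target ignites at step 3
Step 4: cell (0,2)='.' (+5 fires, +6 burnt)
Step 5: cell (0,2)='.' (+2 fires, +5 burnt)
Step 6: cell (0,2)='.' (+1 fires, +2 burnt)
Step 7: cell (0,2)='.' (+0 fires, +1 burnt)
  fire out at step 7

3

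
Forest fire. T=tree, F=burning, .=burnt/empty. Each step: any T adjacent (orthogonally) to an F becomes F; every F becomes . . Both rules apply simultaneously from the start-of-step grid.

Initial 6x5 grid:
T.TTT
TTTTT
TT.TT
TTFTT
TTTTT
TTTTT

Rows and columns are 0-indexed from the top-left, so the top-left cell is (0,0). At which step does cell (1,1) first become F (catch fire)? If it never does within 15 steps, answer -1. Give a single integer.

Step 1: cell (1,1)='T' (+3 fires, +1 burnt)
Step 2: cell (1,1)='T' (+7 fires, +3 burnt)
Step 3: cell (1,1)='F' (+8 fires, +7 burnt)
  -> target ignites at step 3
Step 4: cell (1,1)='.' (+6 fires, +8 burnt)
Step 5: cell (1,1)='.' (+3 fires, +6 burnt)
Step 6: cell (1,1)='.' (+0 fires, +3 burnt)
  fire out at step 6

3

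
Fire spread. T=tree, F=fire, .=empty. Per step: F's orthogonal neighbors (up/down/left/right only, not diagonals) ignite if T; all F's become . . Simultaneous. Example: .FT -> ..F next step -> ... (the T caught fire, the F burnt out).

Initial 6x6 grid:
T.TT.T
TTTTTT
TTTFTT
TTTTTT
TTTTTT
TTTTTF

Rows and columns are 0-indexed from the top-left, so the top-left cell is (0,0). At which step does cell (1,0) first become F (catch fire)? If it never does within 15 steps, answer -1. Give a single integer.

Step 1: cell (1,0)='T' (+6 fires, +2 burnt)
Step 2: cell (1,0)='T' (+11 fires, +6 burnt)
Step 3: cell (1,0)='T' (+7 fires, +11 burnt)
Step 4: cell (1,0)='F' (+5 fires, +7 burnt)
  -> target ignites at step 4
Step 5: cell (1,0)='.' (+3 fires, +5 burnt)
Step 6: cell (1,0)='.' (+0 fires, +3 burnt)
  fire out at step 6

4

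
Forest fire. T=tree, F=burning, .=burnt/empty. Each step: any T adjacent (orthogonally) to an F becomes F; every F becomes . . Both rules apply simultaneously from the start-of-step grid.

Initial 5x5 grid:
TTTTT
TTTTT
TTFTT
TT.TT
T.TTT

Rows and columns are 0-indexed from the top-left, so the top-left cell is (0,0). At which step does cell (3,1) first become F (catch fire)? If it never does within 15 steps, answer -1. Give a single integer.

Step 1: cell (3,1)='T' (+3 fires, +1 burnt)
Step 2: cell (3,1)='F' (+7 fires, +3 burnt)
  -> target ignites at step 2
Step 3: cell (3,1)='.' (+7 fires, +7 burnt)
Step 4: cell (3,1)='.' (+5 fires, +7 burnt)
Step 5: cell (3,1)='.' (+0 fires, +5 burnt)
  fire out at step 5

2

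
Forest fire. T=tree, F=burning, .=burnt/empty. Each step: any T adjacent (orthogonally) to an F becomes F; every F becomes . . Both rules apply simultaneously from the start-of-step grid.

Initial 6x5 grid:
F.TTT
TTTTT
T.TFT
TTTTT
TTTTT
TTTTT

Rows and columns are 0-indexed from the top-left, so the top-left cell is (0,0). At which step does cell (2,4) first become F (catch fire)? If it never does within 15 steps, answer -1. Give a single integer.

Step 1: cell (2,4)='F' (+5 fires, +2 burnt)
  -> target ignites at step 1
Step 2: cell (2,4)='.' (+8 fires, +5 burnt)
Step 3: cell (2,4)='.' (+7 fires, +8 burnt)
Step 4: cell (2,4)='.' (+4 fires, +7 burnt)
Step 5: cell (2,4)='.' (+2 fires, +4 burnt)
Step 6: cell (2,4)='.' (+0 fires, +2 burnt)
  fire out at step 6

1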